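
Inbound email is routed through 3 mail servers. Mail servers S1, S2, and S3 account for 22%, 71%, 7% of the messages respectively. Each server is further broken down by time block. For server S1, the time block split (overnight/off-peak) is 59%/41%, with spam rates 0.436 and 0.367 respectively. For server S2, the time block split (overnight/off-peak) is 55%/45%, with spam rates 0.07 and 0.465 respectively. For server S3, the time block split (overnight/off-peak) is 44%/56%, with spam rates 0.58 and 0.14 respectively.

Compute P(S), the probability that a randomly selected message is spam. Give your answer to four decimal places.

P(S|S1) = 0.59·0.436 + 0.41·0.367 = 0.25724 + 0.15047 = 0.40771
P(S|S2) = 0.55·0.07 + 0.45·0.465 = 0.0385 + 0.20925 = 0.24775
P(S|S3) = 0.44·0.58 + 0.56·0.14 = 0.2552 + 0.0784 = 0.3336
By total probability over the outer partition,
P(S) = 0.22·0.40771 + 0.71·0.24775 + 0.07·0.3336
      = 0.0896962 + 0.1759025 + 0.023352 = 0.2889507

P(S) ≈ 0.2890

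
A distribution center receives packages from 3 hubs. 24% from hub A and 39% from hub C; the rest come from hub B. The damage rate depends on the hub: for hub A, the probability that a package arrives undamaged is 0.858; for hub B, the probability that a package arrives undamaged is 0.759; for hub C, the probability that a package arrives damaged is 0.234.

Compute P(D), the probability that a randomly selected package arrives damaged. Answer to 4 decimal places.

0.2145

P(B) = 1 − (0.24 + 0.39) = 0.37.
P(D|A) = 1 − 0.858 = 0.142.
P(D|B) = 1 − 0.759 = 0.241.
Using total probability over the partition,
P(D) = P(D|A)·P(A) + P(D|B)·P(B) + P(D|C)·P(C)
      = 0.142·0.24 + 0.241·0.37 + 0.234·0.39
      = 0.03408 + 0.08917 + 0.09126 = 0.21451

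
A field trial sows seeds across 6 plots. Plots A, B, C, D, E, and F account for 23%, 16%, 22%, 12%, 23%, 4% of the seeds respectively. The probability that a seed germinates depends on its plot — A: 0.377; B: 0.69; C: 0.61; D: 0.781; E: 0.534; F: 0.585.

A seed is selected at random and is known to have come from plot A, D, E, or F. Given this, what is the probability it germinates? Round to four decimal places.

0.5269

Let S = {A, D, E, F}.
P(S) = 0.23 + 0.12 + 0.23 + 0.04 = 0.62.
P(G ∩ S) = 0.377·0.23 + 0.781·0.12 + 0.534·0.23 + 0.585·0.04 = 0.08671 + 0.09372 + 0.12282 + 0.0234 = 0.32665.
P(G | S) = 0.32665 / 0.62 = 0.526855…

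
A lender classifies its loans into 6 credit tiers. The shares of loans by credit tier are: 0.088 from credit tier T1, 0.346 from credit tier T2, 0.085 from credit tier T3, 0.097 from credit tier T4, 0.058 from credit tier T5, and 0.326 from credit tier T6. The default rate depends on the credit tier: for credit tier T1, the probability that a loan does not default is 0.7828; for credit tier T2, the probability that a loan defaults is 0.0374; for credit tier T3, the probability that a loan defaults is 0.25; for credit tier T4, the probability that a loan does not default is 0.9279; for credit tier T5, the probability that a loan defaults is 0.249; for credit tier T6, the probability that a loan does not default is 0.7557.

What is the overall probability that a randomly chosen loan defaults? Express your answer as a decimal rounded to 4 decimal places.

0.1544

P(D|T1) = 1 − 0.7828 = 0.2172.
P(D|T4) = 1 − 0.9279 = 0.0721.
P(D|T6) = 1 − 0.7557 = 0.2443.
P(D) = P(D|T1)·P(T1) + P(D|T2)·P(T2) + P(D|T3)·P(T3) + P(D|T4)·P(T4) + P(D|T5)·P(T5) + P(D|T6)·P(T6)
      = 0.2172·0.088 + 0.0374·0.346 + 0.25·0.085 + 0.0721·0.097 + 0.249·0.058 + 0.2443·0.326
      = 0.0191136 + 0.0129404 + 0.02125 + 0.0069937 + 0.014442 + 0.0796418 = 0.1543815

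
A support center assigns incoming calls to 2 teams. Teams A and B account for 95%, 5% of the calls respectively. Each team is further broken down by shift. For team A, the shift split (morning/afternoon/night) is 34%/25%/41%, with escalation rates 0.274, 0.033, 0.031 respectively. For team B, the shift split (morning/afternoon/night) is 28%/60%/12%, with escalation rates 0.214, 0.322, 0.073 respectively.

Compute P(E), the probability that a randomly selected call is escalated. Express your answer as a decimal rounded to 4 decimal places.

P(E|A) = 0.34·0.274 + 0.25·0.033 + 0.41·0.031 = 0.09316 + 0.00825 + 0.01271 = 0.11412
P(E|B) = 0.28·0.214 + 0.6·0.322 + 0.12·0.073 = 0.05992 + 0.1932 + 0.00876 = 0.26188
By total probability over the outer partition,
P(E) = 0.95·0.11412 + 0.05·0.26188
      = 0.108414 + 0.013094 = 0.121508

P(E) ≈ 0.1215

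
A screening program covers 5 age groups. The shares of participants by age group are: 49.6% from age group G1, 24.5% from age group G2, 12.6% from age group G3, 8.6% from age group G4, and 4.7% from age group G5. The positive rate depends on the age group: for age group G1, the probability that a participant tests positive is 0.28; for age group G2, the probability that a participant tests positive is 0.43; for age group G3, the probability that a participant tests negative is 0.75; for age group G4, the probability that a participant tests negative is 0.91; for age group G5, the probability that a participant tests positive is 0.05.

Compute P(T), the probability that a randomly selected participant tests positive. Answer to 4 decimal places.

P(T|G3) = 1 − 0.75 = 0.25.
P(T|G4) = 1 − 0.91 = 0.09.
P(T) = P(T|G1)·P(G1) + P(T|G2)·P(G2) + P(T|G3)·P(G3) + P(T|G4)·P(G4) + P(T|G5)·P(G5)
      = 0.28·0.496 + 0.43·0.245 + 0.25·0.126 + 0.09·0.086 + 0.05·0.047
      = 0.13888 + 0.10535 + 0.0315 + 0.00774 + 0.00235 = 0.28582

0.2858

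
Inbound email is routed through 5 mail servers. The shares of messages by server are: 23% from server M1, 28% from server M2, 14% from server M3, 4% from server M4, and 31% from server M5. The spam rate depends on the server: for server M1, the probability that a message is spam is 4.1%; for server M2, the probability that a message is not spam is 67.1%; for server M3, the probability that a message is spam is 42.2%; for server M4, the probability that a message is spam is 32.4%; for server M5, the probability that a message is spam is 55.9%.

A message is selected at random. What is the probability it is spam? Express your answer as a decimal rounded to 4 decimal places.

P(S) ≈ 0.3469

P(S|M2) = 1 − 0.671 = 0.329.
Summing over the partition,
P(S) = P(S|M1)·P(M1) + P(S|M2)·P(M2) + P(S|M3)·P(M3) + P(S|M4)·P(M4) + P(S|M5)·P(M5)
      = 0.041·0.23 + 0.329·0.28 + 0.422·0.14 + 0.324·0.04 + 0.559·0.31
      = 0.00943 + 0.09212 + 0.05908 + 0.01296 + 0.17329 = 0.34688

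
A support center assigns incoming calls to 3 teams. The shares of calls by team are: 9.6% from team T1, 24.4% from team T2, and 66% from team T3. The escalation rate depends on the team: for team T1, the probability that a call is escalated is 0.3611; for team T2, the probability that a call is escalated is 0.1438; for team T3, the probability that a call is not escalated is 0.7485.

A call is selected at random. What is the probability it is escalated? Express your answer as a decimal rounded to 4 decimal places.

P(E|T3) = 1 − 0.7485 = 0.2515.
P(E) = P(E|T1)·P(T1) + P(E|T2)·P(T2) + P(E|T3)·P(T3)
      = 0.3611·0.096 + 0.1438·0.244 + 0.2515·0.66
      = 0.0346656 + 0.0350872 + 0.16599 = 0.2357428

P(E) ≈ 0.2357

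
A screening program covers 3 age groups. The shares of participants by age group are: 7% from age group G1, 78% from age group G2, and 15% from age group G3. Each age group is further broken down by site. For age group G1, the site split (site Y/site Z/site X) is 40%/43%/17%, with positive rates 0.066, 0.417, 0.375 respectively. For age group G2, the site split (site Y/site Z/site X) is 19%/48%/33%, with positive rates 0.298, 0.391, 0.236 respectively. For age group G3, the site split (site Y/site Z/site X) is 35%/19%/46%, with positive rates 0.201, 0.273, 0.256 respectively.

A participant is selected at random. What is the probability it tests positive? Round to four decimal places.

P(T|G1) = 0.4·0.066 + 0.43·0.417 + 0.17·0.375 = 0.0264 + 0.17931 + 0.06375 = 0.26946
P(T|G2) = 0.19·0.298 + 0.48·0.391 + 0.33·0.236 = 0.05662 + 0.18768 + 0.07788 = 0.32218
P(T|G3) = 0.35·0.201 + 0.19·0.273 + 0.46·0.256 = 0.07035 + 0.05187 + 0.11776 = 0.23998
Then overall,
P(T) = 0.07·0.26946 + 0.78·0.32218 + 0.15·0.23998
      = 0.0188622 + 0.2513004 + 0.035997 = 0.3061596

P(T) ≈ 0.3062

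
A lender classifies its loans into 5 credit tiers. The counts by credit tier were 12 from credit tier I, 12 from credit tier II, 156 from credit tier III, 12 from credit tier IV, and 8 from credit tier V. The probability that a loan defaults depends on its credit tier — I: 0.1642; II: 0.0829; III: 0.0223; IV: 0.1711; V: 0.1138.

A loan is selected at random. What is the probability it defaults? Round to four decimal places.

Total: 12 + 12 + 156 + 12 + 8 = 200.
P(I) = 12/200 = 0.06. P(II) = 12/200 = 0.06. P(III) = 156/200 = 0.78. P(IV) = 12/200 = 0.06. P(V) = 8/200 = 0.04.
Summing over the partition,
P(D) = P(D|I)·P(I) + P(D|II)·P(II) + P(D|III)·P(III) + P(D|IV)·P(IV) + P(D|V)·P(V)
      = 0.1642·0.06 + 0.0829·0.06 + 0.0223·0.78 + 0.1711·0.06 + 0.1138·0.04
      = 0.009852 + 0.004974 + 0.017394 + 0.010266 + 0.004552 = 0.047038

0.0470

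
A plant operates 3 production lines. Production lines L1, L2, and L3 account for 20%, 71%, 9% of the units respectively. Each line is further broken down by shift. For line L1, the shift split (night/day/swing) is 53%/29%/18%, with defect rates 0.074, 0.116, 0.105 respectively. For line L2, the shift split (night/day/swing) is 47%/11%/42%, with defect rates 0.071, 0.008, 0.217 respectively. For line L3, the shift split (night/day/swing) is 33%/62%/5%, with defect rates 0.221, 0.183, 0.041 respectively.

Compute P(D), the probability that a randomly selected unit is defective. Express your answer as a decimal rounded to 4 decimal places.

P(D|L1) = 0.53·0.074 + 0.29·0.116 + 0.18·0.105 = 0.03922 + 0.03364 + 0.0189 = 0.09176
P(D|L2) = 0.47·0.071 + 0.11·0.008 + 0.42·0.217 = 0.03337 + 0.00088 + 0.09114 = 0.12539
P(D|L3) = 0.33·0.221 + 0.62·0.183 + 0.05·0.041 = 0.07293 + 0.11346 + 0.00205 = 0.18844
Then overall,
P(D) = 0.2·0.09176 + 0.71·0.12539 + 0.09·0.18844
      = 0.018352 + 0.0890269 + 0.0169596 = 0.1243385

0.1243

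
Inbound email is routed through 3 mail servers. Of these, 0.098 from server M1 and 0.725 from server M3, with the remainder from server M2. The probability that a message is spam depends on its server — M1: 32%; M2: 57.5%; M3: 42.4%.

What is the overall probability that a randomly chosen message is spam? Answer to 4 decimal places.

0.4405

P(M2) = 1 − (0.098 + 0.725) = 0.177.
P(S) = P(S|M1)·P(M1) + P(S|M2)·P(M2) + P(S|M3)·P(M3)
      = 0.32·0.098 + 0.575·0.177 + 0.424·0.725
      = 0.03136 + 0.101775 + 0.3074 = 0.440535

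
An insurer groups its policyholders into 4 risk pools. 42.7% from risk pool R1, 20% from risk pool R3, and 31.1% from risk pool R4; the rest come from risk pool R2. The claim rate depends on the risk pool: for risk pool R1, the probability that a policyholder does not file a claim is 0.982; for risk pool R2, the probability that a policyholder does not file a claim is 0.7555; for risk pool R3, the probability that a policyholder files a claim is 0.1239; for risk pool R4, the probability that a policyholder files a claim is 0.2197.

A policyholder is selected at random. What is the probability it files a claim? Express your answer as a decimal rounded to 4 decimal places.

0.1160

P(R2) = 1 − (0.427 + 0.2 + 0.311) = 0.062.
P(C|R1) = 1 − 0.982 = 0.018.
P(C|R2) = 1 − 0.7555 = 0.2445.
P(C) = P(C|R1)·P(R1) + P(C|R2)·P(R2) + P(C|R3)·P(R3) + P(C|R4)·P(R4)
      = 0.018·0.427 + 0.2445·0.062 + 0.1239·0.2 + 0.2197·0.311
      = 0.007686 + 0.015159 + 0.02478 + 0.0683267 = 0.1159517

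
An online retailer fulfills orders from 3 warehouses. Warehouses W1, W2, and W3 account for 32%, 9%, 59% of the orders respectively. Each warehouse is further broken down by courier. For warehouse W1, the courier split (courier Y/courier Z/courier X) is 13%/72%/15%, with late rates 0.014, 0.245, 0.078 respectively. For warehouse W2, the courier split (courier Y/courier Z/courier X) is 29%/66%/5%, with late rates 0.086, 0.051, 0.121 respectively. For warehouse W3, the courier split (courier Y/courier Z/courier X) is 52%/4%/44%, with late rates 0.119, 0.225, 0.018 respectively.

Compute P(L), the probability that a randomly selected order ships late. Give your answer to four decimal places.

P(L|W1) = 0.13·0.014 + 0.72·0.245 + 0.15·0.078 = 0.00182 + 0.1764 + 0.0117 = 0.18992
P(L|W2) = 0.29·0.086 + 0.66·0.051 + 0.05·0.121 = 0.02494 + 0.03366 + 0.00605 = 0.06465
P(L|W3) = 0.52·0.119 + 0.04·0.225 + 0.44·0.018 = 0.06188 + 0.009 + 0.00792 = 0.0788
Then overall,
P(L) = 0.32·0.18992 + 0.09·0.06465 + 0.59·0.0788
      = 0.0607744 + 0.0058185 + 0.046492 = 0.1130849

P(L) ≈ 0.1131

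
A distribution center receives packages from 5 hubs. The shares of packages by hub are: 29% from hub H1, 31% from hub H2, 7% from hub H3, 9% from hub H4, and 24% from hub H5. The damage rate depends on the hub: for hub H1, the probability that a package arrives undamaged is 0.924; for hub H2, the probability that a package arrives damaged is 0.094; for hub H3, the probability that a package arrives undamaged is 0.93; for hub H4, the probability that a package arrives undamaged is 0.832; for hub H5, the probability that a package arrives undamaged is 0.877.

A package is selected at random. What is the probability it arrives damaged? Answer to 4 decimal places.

P(D) ≈ 0.1007

P(D|H1) = 1 − 0.924 = 0.076.
P(D|H3) = 1 − 0.93 = 0.07.
P(D|H4) = 1 − 0.832 = 0.168.
P(D|H5) = 1 − 0.877 = 0.123.
By the law of total probability,
P(D) = P(D|H1)·P(H1) + P(D|H2)·P(H2) + P(D|H3)·P(H3) + P(D|H4)·P(H4) + P(D|H5)·P(H5)
      = 0.076·0.29 + 0.094·0.31 + 0.07·0.07 + 0.168·0.09 + 0.123·0.24
      = 0.02204 + 0.02914 + 0.0049 + 0.01512 + 0.02952 = 0.10072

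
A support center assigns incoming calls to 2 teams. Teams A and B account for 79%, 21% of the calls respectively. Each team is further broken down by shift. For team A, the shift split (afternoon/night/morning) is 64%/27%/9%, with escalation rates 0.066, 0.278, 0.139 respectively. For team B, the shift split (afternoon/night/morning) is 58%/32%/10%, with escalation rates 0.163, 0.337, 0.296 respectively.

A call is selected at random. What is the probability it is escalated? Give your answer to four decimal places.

P(E|A) = 0.64·0.066 + 0.27·0.278 + 0.09·0.139 = 0.04224 + 0.07506 + 0.01251 = 0.12981
P(E|B) = 0.58·0.163 + 0.32·0.337 + 0.1·0.296 = 0.09454 + 0.10784 + 0.0296 = 0.23198
Then overall,
P(E) = 0.79·0.12981 + 0.21·0.23198
      = 0.1025499 + 0.0487158 = 0.1512657

0.1513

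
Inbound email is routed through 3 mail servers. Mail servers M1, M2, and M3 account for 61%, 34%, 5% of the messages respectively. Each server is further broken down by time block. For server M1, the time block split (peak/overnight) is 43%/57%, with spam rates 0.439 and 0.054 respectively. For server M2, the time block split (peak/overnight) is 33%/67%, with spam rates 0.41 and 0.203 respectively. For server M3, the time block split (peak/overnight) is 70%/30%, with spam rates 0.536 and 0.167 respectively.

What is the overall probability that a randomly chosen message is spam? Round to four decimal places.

P(S|M1) = 0.43·0.439 + 0.57·0.054 = 0.18877 + 0.03078 = 0.21955
P(S|M2) = 0.33·0.41 + 0.67·0.203 = 0.1353 + 0.13601 = 0.27131
P(S|M3) = 0.7·0.536 + 0.3·0.167 = 0.3752 + 0.0501 = 0.4253
By total probability over the outer partition,
P(S) = 0.61·0.21955 + 0.34·0.27131 + 0.05·0.4253
      = 0.1339255 + 0.0922454 + 0.021265 = 0.2474359

P(S) ≈ 0.2474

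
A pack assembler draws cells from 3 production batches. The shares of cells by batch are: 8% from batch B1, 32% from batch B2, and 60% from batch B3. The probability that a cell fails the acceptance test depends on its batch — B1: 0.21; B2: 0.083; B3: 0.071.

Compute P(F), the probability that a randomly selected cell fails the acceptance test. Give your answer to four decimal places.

P(F) ≈ 0.0860

P(F) = P(F|B1)·P(B1) + P(F|B2)·P(B2) + P(F|B3)·P(B3)
      = 0.21·0.08 + 0.083·0.32 + 0.071·0.6
      = 0.0168 + 0.02656 + 0.0426 = 0.08596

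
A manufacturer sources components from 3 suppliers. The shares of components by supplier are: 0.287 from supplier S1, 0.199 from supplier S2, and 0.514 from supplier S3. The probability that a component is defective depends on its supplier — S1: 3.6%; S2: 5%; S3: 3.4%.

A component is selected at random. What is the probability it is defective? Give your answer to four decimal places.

Summing over the partition,
P(D) = P(D|S1)·P(S1) + P(D|S2)·P(S2) + P(D|S3)·P(S3)
      = 0.036·0.287 + 0.05·0.199 + 0.034·0.514
      = 0.010332 + 0.00995 + 0.017476 = 0.037758

P(D) ≈ 0.0378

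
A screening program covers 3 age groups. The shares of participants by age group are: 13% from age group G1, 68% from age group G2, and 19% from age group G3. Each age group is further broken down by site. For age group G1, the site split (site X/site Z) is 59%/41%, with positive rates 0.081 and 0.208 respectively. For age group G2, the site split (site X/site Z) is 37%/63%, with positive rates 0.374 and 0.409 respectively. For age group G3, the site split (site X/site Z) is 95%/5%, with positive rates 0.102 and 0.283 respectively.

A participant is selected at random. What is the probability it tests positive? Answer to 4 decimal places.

P(T|G1) = 0.59·0.081 + 0.41·0.208 = 0.04779 + 0.08528 = 0.13307
P(T|G2) = 0.37·0.374 + 0.63·0.409 = 0.13838 + 0.25767 = 0.39605
P(T|G3) = 0.95·0.102 + 0.05·0.283 = 0.0969 + 0.01415 = 0.11105
By total probability over the outer partition,
P(T) = 0.13·0.13307 + 0.68·0.39605 + 0.19·0.11105
      = 0.0172991 + 0.269314 + 0.0210995 = 0.3077126

P(T) ≈ 0.3077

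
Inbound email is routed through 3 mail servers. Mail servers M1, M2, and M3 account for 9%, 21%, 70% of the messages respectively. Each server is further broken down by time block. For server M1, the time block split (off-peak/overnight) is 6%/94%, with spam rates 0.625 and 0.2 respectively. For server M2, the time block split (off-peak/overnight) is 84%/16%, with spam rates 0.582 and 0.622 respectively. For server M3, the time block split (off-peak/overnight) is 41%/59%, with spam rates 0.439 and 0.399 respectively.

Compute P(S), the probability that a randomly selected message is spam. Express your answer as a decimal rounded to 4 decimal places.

0.4346

P(S|M1) = 0.06·0.625 + 0.94·0.2 = 0.0375 + 0.188 = 0.2255
P(S|M2) = 0.84·0.582 + 0.16·0.622 = 0.48888 + 0.09952 = 0.5884
P(S|M3) = 0.41·0.439 + 0.59·0.399 = 0.17999 + 0.23541 = 0.4154
By total probability over the outer partition,
P(S) = 0.09·0.2255 + 0.21·0.5884 + 0.7·0.4154
      = 0.020295 + 0.123564 + 0.29078 = 0.434639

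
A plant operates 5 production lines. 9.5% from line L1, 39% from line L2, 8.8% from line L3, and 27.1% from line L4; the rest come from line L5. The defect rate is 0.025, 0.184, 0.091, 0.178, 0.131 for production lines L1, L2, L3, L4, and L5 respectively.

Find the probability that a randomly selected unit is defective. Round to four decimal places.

P(L5) = 1 − (0.095 + 0.39 + 0.088 + 0.271) = 0.156.
Summing over the partition,
P(D) = P(D|L1)·P(L1) + P(D|L2)·P(L2) + P(D|L3)·P(L3) + P(D|L4)·P(L4) + P(D|L5)·P(L5)
      = 0.025·0.095 + 0.184·0.39 + 0.091·0.088 + 0.178·0.271 + 0.131·0.156
      = 0.002375 + 0.07176 + 0.008008 + 0.048238 + 0.020436 = 0.150817

P(D) ≈ 0.1508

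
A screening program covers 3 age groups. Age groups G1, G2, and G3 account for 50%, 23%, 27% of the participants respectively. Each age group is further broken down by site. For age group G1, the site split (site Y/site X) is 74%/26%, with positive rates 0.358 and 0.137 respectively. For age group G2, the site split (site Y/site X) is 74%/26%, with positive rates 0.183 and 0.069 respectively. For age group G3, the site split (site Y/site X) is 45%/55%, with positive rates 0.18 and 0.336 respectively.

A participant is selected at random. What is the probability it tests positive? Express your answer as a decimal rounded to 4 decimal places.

0.2573

P(T|G1) = 0.74·0.358 + 0.26·0.137 = 0.26492 + 0.03562 = 0.30054
P(T|G2) = 0.74·0.183 + 0.26·0.069 = 0.13542 + 0.01794 = 0.15336
P(T|G3) = 0.45·0.18 + 0.55·0.336 = 0.081 + 0.1848 = 0.2658
By total probability over the outer partition,
P(T) = 0.5·0.30054 + 0.23·0.15336 + 0.27·0.2658
      = 0.15027 + 0.0352728 + 0.071766 = 0.2573088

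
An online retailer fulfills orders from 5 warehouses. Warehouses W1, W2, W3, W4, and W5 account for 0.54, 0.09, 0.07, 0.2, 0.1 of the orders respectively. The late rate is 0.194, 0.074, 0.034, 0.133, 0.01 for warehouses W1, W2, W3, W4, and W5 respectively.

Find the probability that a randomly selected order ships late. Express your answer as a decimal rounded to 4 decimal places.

Summing over the partition,
P(L) = P(L|W1)·P(W1) + P(L|W2)·P(W2) + P(L|W3)·P(W3) + P(L|W4)·P(W4) + P(L|W5)·P(W5)
      = 0.194·0.54 + 0.074·0.09 + 0.034·0.07 + 0.133·0.2 + 0.01·0.1
      = 0.10476 + 0.00666 + 0.00238 + 0.0266 + 0.001 = 0.1414

0.1414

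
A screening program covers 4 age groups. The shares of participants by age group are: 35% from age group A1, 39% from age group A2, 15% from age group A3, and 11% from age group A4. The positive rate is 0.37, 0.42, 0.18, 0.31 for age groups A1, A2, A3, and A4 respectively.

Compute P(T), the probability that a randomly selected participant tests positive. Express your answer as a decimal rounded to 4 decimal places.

0.3544

P(T) = P(T|A1)·P(A1) + P(T|A2)·P(A2) + P(T|A3)·P(A3) + P(T|A4)·P(A4)
      = 0.37·0.35 + 0.42·0.39 + 0.18·0.15 + 0.31·0.11
      = 0.1295 + 0.1638 + 0.027 + 0.0341 = 0.3544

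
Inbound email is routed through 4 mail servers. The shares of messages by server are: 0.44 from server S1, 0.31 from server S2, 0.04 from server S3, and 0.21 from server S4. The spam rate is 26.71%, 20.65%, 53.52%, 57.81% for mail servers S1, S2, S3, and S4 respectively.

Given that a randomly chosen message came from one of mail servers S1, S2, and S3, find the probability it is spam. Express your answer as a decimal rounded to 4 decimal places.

P(S|J) ≈ 0.2569

Let J = {S1, S2, S3}.
P(J) = 0.44 + 0.31 + 0.04 = 0.79.
P(S ∩ J) = 0.2671·0.44 + 0.2065·0.31 + 0.5352·0.04 = 0.117524 + 0.064015 + 0.021408 = 0.202947.
P(S | J) = 0.202947 / 0.79 = 0.256895…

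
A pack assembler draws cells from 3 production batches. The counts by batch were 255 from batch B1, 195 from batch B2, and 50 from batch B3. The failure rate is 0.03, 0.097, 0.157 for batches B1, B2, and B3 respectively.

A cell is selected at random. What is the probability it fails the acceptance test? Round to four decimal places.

0.0688

Total: 255 + 195 + 50 = 500.
P(B1) = 255/500 = 0.51. P(B2) = 195/500 = 0.39. P(B3) = 50/500 = 0.1.
Using total probability over the partition,
P(F) = P(F|B1)·P(B1) + P(F|B2)·P(B2) + P(F|B3)·P(B3)
      = 0.03·0.51 + 0.097·0.39 + 0.157·0.1
      = 0.0153 + 0.03783 + 0.0157 = 0.06883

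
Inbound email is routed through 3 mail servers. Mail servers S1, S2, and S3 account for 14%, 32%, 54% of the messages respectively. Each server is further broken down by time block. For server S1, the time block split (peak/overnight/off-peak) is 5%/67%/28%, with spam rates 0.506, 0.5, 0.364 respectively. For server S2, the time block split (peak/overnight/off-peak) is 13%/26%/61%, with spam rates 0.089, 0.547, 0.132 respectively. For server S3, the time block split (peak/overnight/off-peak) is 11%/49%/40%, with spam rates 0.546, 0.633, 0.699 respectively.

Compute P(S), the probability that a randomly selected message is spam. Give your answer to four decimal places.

P(S|S1) = 0.05·0.506 + 0.67·0.5 + 0.28·0.364 = 0.0253 + 0.335 + 0.10192 = 0.46222
P(S|S2) = 0.13·0.089 + 0.26·0.547 + 0.61·0.132 = 0.01157 + 0.14222 + 0.08052 = 0.23431
P(S|S3) = 0.11·0.546 + 0.49·0.633 + 0.4·0.699 = 0.06006 + 0.31017 + 0.2796 = 0.64983
By total probability over the outer partition,
P(S) = 0.14·0.46222 + 0.32·0.23431 + 0.54·0.64983
      = 0.0647108 + 0.0749792 + 0.3509082 = 0.4905982

P(S) ≈ 0.4906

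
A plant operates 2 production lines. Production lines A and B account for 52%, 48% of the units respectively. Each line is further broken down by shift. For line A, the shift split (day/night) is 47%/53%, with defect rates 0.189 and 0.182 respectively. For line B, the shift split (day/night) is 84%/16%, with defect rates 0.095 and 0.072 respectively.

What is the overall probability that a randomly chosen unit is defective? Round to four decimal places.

P(D) ≈ 0.1402

P(D|A) = 0.47·0.189 + 0.53·0.182 = 0.08883 + 0.09646 = 0.18529
P(D|B) = 0.84·0.095 + 0.16·0.072 = 0.0798 + 0.01152 = 0.09132
Then overall,
P(D) = 0.52·0.18529 + 0.48·0.09132
      = 0.0963508 + 0.0438336 = 0.1401844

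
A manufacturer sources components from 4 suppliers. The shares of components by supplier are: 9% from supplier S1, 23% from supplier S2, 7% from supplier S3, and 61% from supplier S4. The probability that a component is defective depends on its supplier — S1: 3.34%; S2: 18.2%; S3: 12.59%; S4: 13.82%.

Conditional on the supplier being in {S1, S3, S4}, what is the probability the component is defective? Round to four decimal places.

P(D|S) ≈ 0.1248

Let S = {S1, S3, S4}.
P(S) = 0.09 + 0.07 + 0.61 = 0.77.
P(D ∩ S) = 0.0334·0.09 + 0.1259·0.07 + 0.1382·0.61 = 0.003006 + 0.008813 + 0.084302 = 0.096121.
P(D | S) = 0.096121 / 0.77 = 0.124832…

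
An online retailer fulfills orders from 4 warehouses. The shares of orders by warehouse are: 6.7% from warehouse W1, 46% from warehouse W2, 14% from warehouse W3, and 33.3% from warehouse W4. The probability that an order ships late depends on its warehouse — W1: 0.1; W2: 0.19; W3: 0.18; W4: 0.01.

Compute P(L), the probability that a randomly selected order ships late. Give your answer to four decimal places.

P(L) ≈ 0.1226

P(L) = P(L|W1)·P(W1) + P(L|W2)·P(W2) + P(L|W3)·P(W3) + P(L|W4)·P(W4)
      = 0.1·0.067 + 0.19·0.46 + 0.18·0.14 + 0.01·0.333
      = 0.0067 + 0.0874 + 0.0252 + 0.00333 = 0.12263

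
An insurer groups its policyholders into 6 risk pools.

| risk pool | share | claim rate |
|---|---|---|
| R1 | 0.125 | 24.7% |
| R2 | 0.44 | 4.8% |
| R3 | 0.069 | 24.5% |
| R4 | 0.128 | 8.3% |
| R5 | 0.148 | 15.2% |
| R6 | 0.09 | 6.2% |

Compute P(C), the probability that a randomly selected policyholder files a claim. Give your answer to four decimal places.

Using total probability over the partition,
P(C) = P(C|R1)·P(R1) + P(C|R2)·P(R2) + P(C|R3)·P(R3) + P(C|R4)·P(R4) + P(C|R5)·P(R5) + P(C|R6)·P(R6)
      = 0.247·0.125 + 0.048·0.44 + 0.245·0.069 + 0.083·0.128 + 0.152·0.148 + 0.062·0.09
      = 0.030875 + 0.02112 + 0.016905 + 0.010624 + 0.022496 + 0.00558 = 0.1076

P(C) ≈ 0.1076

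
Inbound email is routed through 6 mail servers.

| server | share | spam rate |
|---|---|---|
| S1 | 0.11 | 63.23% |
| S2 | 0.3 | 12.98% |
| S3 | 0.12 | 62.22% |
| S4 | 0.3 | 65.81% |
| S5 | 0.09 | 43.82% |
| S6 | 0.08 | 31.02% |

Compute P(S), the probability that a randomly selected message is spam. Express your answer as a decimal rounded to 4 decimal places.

0.4448

Summing over the partition,
P(S) = P(S|S1)·P(S1) + P(S|S2)·P(S2) + P(S|S3)·P(S3) + P(S|S4)·P(S4) + P(S|S5)·P(S5) + P(S|S6)·P(S6)
      = 0.6323·0.11 + 0.1298·0.3 + 0.6222·0.12 + 0.6581·0.3 + 0.4382·0.09 + 0.3102·0.08
      = 0.069553 + 0.03894 + 0.074664 + 0.19743 + 0.039438 + 0.024816 = 0.444841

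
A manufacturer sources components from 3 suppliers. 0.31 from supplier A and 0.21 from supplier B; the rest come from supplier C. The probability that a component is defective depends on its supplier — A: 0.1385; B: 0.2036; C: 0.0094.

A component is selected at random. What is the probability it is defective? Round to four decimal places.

P(D) ≈ 0.0902

P(C) = 1 − (0.31 + 0.21) = 0.48.
P(D) = P(D|A)·P(A) + P(D|B)·P(B) + P(D|C)·P(C)
      = 0.1385·0.31 + 0.2036·0.21 + 0.0094·0.48
      = 0.042935 + 0.042756 + 0.004512 = 0.090203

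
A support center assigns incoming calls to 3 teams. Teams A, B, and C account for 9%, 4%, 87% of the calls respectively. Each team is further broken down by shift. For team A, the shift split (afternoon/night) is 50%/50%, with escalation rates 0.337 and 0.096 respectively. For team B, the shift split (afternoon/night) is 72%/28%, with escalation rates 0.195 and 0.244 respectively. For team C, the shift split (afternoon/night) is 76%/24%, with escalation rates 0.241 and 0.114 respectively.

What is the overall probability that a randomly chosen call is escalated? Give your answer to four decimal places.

0.2110

P(E|A) = 0.5·0.337 + 0.5·0.096 = 0.1685 + 0.048 = 0.2165
P(E|B) = 0.72·0.195 + 0.28·0.244 = 0.1404 + 0.06832 = 0.20872
P(E|C) = 0.76·0.241 + 0.24·0.114 = 0.18316 + 0.02736 = 0.21052
Then overall,
P(E) = 0.09·0.2165 + 0.04·0.20872 + 0.87·0.21052
      = 0.019485 + 0.0083488 + 0.1831524 = 0.2109862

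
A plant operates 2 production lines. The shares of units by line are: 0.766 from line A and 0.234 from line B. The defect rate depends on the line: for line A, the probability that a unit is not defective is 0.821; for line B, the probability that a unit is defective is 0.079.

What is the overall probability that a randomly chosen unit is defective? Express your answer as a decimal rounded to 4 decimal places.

P(D|A) = 1 − 0.821 = 0.179.
P(D) = P(D|A)·P(A) + P(D|B)·P(B)
      = 0.179·0.766 + 0.079·0.234
      = 0.137114 + 0.018486 = 0.1556

P(D) ≈ 0.1556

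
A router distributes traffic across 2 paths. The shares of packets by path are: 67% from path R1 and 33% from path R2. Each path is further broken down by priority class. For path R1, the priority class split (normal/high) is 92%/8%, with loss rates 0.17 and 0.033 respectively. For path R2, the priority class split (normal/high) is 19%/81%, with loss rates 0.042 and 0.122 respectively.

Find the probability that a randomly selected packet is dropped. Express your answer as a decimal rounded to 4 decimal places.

0.1418

P(L|R1) = 0.92·0.17 + 0.08·0.033 = 0.1564 + 0.00264 = 0.15904
P(L|R2) = 0.19·0.042 + 0.81·0.122 = 0.00798 + 0.09882 = 0.1068
Then overall,
P(L) = 0.67·0.15904 + 0.33·0.1068
      = 0.1065568 + 0.035244 = 0.1418008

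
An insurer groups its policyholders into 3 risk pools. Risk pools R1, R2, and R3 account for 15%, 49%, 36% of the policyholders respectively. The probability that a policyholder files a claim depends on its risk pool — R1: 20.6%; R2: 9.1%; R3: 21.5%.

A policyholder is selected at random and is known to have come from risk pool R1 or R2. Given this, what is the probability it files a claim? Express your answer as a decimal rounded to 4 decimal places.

Let S = {R1, R2}.
P(S) = 0.15 + 0.49 = 0.64.
P(C ∩ S) = 0.206·0.15 + 0.091·0.49 = 0.0309 + 0.04459 = 0.07549.
P(C | S) = 0.07549 / 0.64 = 0.117953…

P(C|S) ≈ 0.1180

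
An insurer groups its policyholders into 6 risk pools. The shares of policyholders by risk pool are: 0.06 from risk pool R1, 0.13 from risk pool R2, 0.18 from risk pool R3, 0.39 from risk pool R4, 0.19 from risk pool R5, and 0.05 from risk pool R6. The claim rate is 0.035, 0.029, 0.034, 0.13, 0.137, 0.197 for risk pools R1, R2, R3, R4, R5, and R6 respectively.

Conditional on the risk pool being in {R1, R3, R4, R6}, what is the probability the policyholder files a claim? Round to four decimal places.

P(C|S) ≈ 0.1011

Let S = {R1, R3, R4, R6}.
P(S) = 0.06 + 0.18 + 0.39 + 0.05 = 0.68.
P(C ∩ S) = 0.035·0.06 + 0.034·0.18 + 0.13·0.39 + 0.197·0.05 = 0.0021 + 0.00612 + 0.0507 + 0.00985 = 0.06877.
P(C | S) = 0.06877 / 0.68 = 0.101132…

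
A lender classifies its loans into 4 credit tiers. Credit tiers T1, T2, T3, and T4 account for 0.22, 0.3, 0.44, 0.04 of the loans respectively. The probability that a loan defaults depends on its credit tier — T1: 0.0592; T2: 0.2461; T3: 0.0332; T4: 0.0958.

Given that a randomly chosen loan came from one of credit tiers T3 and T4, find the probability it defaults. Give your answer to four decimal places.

Let S = {T3, T4}.
P(S) = 0.44 + 0.04 = 0.48.
P(D ∩ S) = 0.0332·0.44 + 0.0958·0.04 = 0.014608 + 0.003832 = 0.01844.
P(D | S) = 0.01844 / 0.48 = 0.038417…

P(D|S) ≈ 0.0384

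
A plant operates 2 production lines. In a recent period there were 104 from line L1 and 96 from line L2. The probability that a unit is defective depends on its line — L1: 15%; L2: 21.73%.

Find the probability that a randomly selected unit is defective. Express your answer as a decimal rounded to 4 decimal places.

Total: 104 + 96 = 200.
P(L1) = 104/200 = 0.52. P(L2) = 96/200 = 0.48.
P(D) = P(D|L1)·P(L1) + P(D|L2)·P(L2)
      = 0.15·0.52 + 0.2173·0.48
      = 0.078 + 0.104304 = 0.182304

0.1823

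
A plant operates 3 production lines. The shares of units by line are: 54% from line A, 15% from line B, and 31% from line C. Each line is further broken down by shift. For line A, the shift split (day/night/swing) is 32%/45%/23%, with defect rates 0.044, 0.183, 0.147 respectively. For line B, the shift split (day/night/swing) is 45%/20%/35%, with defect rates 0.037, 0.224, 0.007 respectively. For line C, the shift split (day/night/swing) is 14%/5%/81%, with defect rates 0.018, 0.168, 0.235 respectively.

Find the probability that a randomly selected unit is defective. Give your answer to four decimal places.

P(D) ≈ 0.1423

P(D|A) = 0.32·0.044 + 0.45·0.183 + 0.23·0.147 = 0.01408 + 0.08235 + 0.03381 = 0.13024
P(D|B) = 0.45·0.037 + 0.2·0.224 + 0.35·0.007 = 0.01665 + 0.0448 + 0.00245 = 0.0639
P(D|C) = 0.14·0.018 + 0.05·0.168 + 0.81·0.235 = 0.00252 + 0.0084 + 0.19035 = 0.20127
Then overall,
P(D) = 0.54·0.13024 + 0.15·0.0639 + 0.31·0.20127
      = 0.0703296 + 0.009585 + 0.0623937 = 0.1423083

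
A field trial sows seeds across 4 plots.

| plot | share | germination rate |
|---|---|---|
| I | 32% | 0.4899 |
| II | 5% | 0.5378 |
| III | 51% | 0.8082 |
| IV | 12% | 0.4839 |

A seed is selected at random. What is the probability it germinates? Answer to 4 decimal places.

P(G) ≈ 0.6539

P(G) = P(G|I)·P(I) + P(G|II)·P(II) + P(G|III)·P(III) + P(G|IV)·P(IV)
      = 0.4899·0.32 + 0.5378·0.05 + 0.8082·0.51 + 0.4839·0.12
      = 0.156768 + 0.02689 + 0.412182 + 0.058068 = 0.653908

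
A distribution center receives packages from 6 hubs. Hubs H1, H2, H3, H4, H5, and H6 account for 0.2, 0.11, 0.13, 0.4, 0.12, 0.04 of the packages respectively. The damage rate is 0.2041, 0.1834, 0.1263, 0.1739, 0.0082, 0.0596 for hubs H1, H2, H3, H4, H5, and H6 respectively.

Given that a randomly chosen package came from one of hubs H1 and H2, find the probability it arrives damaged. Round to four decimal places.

Let S = {H1, H2}.
P(S) = 0.2 + 0.11 = 0.31.
P(D ∩ S) = 0.2041·0.2 + 0.1834·0.11 = 0.04082 + 0.020174 = 0.060994.
P(D | S) = 0.060994 / 0.31 = 0.196755…

P(D|S) ≈ 0.1968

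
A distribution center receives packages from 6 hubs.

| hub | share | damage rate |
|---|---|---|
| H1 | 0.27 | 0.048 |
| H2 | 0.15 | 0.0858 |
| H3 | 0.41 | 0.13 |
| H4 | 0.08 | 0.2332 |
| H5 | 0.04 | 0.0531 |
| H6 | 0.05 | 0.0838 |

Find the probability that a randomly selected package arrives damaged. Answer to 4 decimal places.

P(D) = P(D|H1)·P(H1) + P(D|H2)·P(H2) + P(D|H3)·P(H3) + P(D|H4)·P(H4) + P(D|H5)·P(H5) + P(D|H6)·P(H6)
      = 0.048·0.27 + 0.0858·0.15 + 0.13·0.41 + 0.2332·0.08 + 0.0531·0.04 + 0.0838·0.05
      = 0.01296 + 0.01287 + 0.0533 + 0.018656 + 0.002124 + 0.00419 = 0.1041

P(D) ≈ 0.1041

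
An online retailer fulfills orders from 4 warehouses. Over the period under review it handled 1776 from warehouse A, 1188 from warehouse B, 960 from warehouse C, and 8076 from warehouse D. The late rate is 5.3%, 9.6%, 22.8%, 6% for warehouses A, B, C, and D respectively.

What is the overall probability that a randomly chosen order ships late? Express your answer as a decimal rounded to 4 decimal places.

Total: 1776 + 1188 + 960 + 8076 = 12000.
P(A) = 1776/12000 = 0.148. P(B) = 1188/12000 = 0.099. P(C) = 960/12000 = 0.08. P(D) = 8076/12000 = 0.673.
P(L) = P(L|A)·P(A) + P(L|B)·P(B) + P(L|C)·P(C) + P(L|D)·P(D)
      = 0.053·0.148 + 0.096·0.099 + 0.228·0.08 + 0.06·0.673
      = 0.007844 + 0.009504 + 0.01824 + 0.04038 = 0.075968

0.0760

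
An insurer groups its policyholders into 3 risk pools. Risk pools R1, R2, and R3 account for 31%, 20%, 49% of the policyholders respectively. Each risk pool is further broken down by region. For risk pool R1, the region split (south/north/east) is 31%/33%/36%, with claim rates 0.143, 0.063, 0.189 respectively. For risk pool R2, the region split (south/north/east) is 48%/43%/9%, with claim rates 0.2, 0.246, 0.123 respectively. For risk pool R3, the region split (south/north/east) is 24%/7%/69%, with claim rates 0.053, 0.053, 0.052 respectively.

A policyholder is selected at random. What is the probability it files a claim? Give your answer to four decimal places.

P(C|R1) = 0.31·0.143 + 0.33·0.063 + 0.36·0.189 = 0.04433 + 0.02079 + 0.06804 = 0.13316
P(C|R2) = 0.48·0.2 + 0.43·0.246 + 0.09·0.123 = 0.096 + 0.10578 + 0.01107 = 0.21285
P(C|R3) = 0.24·0.053 + 0.07·0.053 + 0.69·0.052 = 0.01272 + 0.00371 + 0.03588 = 0.05231
Then overall,
P(C) = 0.31·0.13316 + 0.2·0.21285 + 0.49·0.05231
      = 0.0412796 + 0.04257 + 0.0256319 = 0.1094815

0.1095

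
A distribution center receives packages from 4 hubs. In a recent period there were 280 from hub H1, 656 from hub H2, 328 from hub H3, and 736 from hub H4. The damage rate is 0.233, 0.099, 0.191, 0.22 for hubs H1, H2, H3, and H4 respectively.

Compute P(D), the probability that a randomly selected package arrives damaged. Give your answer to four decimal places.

Total: 280 + 656 + 328 + 736 = 2000.
P(H1) = 280/2000 = 0.14. P(H2) = 656/2000 = 0.328. P(H3) = 328/2000 = 0.164. P(H4) = 736/2000 = 0.368.
Summing over the partition,
P(D) = P(D|H1)·P(H1) + P(D|H2)·P(H2) + P(D|H3)·P(H3) + P(D|H4)·P(H4)
      = 0.233·0.14 + 0.099·0.328 + 0.191·0.164 + 0.22·0.368
      = 0.03262 + 0.032472 + 0.031324 + 0.08096 = 0.177376

P(D) ≈ 0.1774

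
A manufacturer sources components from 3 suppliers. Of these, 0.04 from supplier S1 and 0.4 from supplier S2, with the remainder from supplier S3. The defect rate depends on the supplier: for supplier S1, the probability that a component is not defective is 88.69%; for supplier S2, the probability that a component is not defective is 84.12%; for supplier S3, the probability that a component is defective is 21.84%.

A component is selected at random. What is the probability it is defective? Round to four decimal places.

P(S3) = 1 − (0.04 + 0.4) = 0.56.
P(D|S1) = 1 − 0.8869 = 0.1131.
P(D|S2) = 1 − 0.8412 = 0.1588.
By the law of total probability,
P(D) = P(D|S1)·P(S1) + P(D|S2)·P(S2) + P(D|S3)·P(S3)
      = 0.1131·0.04 + 0.1588·0.4 + 0.2184·0.56
      = 0.004524 + 0.06352 + 0.122304 = 0.190348

0.1903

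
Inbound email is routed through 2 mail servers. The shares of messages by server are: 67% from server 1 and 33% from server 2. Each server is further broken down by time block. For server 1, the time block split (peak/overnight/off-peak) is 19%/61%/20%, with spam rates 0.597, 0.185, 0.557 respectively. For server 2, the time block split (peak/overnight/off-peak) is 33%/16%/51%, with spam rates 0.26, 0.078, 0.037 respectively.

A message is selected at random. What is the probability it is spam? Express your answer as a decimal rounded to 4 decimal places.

P(S|1) = 0.19·0.597 + 0.61·0.185 + 0.2·0.557 = 0.11343 + 0.11285 + 0.1114 = 0.33768
P(S|2) = 0.33·0.26 + 0.16·0.078 + 0.51·0.037 = 0.0858 + 0.01248 + 0.01887 = 0.11715
Then overall,
P(S) = 0.67·0.33768 + 0.33·0.11715
      = 0.2262456 + 0.0386595 = 0.2649051

0.2649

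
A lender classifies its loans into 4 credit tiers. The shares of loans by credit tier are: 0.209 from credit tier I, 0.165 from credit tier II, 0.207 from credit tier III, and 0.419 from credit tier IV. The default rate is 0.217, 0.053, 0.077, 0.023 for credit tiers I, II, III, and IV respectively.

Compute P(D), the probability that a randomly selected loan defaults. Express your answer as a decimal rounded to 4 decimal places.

P(D) ≈ 0.0797

P(D) = P(D|I)·P(I) + P(D|II)·P(II) + P(D|III)·P(III) + P(D|IV)·P(IV)
      = 0.217·0.209 + 0.053·0.165 + 0.077·0.207 + 0.023·0.419
      = 0.045353 + 0.008745 + 0.015939 + 0.009637 = 0.079674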